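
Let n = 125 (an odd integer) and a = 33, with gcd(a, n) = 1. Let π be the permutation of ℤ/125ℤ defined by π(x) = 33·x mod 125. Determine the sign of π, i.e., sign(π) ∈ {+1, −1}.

-1

Trace 82: π^k(82) = [82, 81, 48, 84, 22, 101, 83] for k=0..6.
The orbit structure of x ↦ 33x mod 125: 4 orbits of sizes [100, 20, 4, 1].
Σ(ℓ_i−1) = 125−4 = 121; sign = (−1)^121 = -1.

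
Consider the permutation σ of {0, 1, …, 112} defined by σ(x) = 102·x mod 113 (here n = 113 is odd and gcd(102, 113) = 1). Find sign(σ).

+1

Trace 97: π^k(97) = [97, 63, 98, 52, 106, 77, 57] for k=0..6.
3 cycles of lengths [56, 56, 1].
n − c = 113 − 3 = 110; sign = (−1)^110 = +1.
Check: (102/113) = +1 by Zolotarev.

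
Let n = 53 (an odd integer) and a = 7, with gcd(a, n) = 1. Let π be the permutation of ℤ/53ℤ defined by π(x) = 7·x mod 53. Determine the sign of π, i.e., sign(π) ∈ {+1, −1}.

Start at x=42: 42 → 29 → 44 → 43 → 36 → 40 → 15 → … (one orbit).
π_7 has 3 disjoint cycles with lengths [26, 26, 1] on {0,…,52}.
Σ(ℓ_i−1) = 53−3 = 50; sign = (−1)^50 = +1.

+1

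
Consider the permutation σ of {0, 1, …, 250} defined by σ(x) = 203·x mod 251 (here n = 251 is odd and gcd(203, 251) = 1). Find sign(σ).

-1

Orbit of 247 under x↦203x: [247, 192, 71, 106, 183, 1, 203]… (length divides ord_251(203)).
Decompose π into cycles: lengths [250, 1] (2 cycles, including the fixed point 0).
n − c = 251 − 2 = 249; sign = (−1)^249 = -1.
Via Zolotarev, sign(π_{203}) = (203|251) = -1.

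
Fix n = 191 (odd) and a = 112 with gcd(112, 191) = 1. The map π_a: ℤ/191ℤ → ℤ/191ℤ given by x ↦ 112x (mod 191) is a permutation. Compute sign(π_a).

-1

Trace 51: π^k(51) = [51, 173, 85, 161, 78, 141, 130] for k=0..6.
Cycle lengths of π_112 on ℤ/191ℤ: [190, 1]; 2 cycles in total.
n − c = 191 − 2 = 189; sign = (−1)^189 = -1.
Check: (112/191) = -1 by Zolotarev.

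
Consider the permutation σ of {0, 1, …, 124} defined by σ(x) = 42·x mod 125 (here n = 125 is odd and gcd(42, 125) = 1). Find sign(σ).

Orbit of 118 under x↦42x: [118, 81, 27, 9, 3, 1, 42]… (length divides ord_125(42)).
Cycle type of π: 100 + 20 + 4 + 1; total 4 cycles.
n − c = 125 − 4 = 121; sign = (−1)^121 = -1.

-1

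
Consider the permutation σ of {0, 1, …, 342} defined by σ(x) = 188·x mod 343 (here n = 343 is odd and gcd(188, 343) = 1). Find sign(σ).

Trace 113: π^k(113) = [113, 321, 323, 13, 43, 195, 302] for k=0..6.
The orbit structure of x ↦ 188x mod 343: 10 orbits of sizes [98, 98, 98, 14, 14, 14, 2, 2, 2, 1].
10 cycles on 343: each ℓ→(−1)^(ℓ−1), product (−1)^333 = -1.

-1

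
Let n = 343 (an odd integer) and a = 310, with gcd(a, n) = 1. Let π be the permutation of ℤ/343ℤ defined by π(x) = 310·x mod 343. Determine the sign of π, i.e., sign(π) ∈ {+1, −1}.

Trace 184: π^k(184) = [184, 102, 64, 289, 67, 190, 247] for k=0..6.
Cycle type of π: 147×2 + 21×2 + 3×2 + 1; total 7 cycles.
sign(π) = (−1)^{n − #cycles} = (−1)^{343−7} = (−1)^336 = +1.

+1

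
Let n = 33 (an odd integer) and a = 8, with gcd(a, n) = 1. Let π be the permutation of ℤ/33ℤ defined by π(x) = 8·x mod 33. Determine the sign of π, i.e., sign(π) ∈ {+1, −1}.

+1

Orbit of 29 under x↦8x: [29, 1, 8, 31, 17, 4, 32]… (length divides ord_33(8)).
Cycle lengths of π_8 on ℤ/33ℤ: [10, 10, 10, 2, 1]; 5 cycles in total.
With 5 cycles on 33 points, sign = (−1)^{33−5} = +1.
The Jacobi symbol (8|33) = +1 (Zolotarev) agrees.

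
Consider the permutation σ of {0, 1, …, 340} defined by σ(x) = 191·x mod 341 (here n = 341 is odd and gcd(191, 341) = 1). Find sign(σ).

Orbit of 56 under x↦191x: [56, 125, 5, 273, 311, 67, 180]… (length divides ord_341(191)).
Decompose π into cycles: lengths [15, 15, 15, 15, 15, 15, 15, 15, 15, 15, 15, 15, 15, 15, 15, 15, 15, 15, 15, 15, 5, 5, 3, 3, 3, 3, 3, 3, 3, 3, 3, 3, 1] (33 cycles, including the fixed point 0).
sign(π) = (−1)^{n − #cycles} = (−1)^{341−33} = (−1)^308 = +1.
Via Zolotarev, sign(π_{191}) = (191|341) = +1.

+1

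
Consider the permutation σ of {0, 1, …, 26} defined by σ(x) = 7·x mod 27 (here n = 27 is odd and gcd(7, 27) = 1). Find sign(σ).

+1

Start at x=7: 7 → 22 → 19 → 25 → 13 → 10 → 16 → … (one orbit).
Decompose π into cycles: lengths [9, 9, 3, 3, 1, 1, 1] (7 cycles, including the fixed point 0).
n − c = 27 − 7 = 20; sign = (−1)^20 = +1.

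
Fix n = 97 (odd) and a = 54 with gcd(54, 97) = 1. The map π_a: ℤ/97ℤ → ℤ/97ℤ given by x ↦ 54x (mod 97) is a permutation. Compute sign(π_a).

Trace 6: π^k(6) = [6, 33, 36, 4, 22, 24, 35] for k=0..6.
Decompose π into cycles: lengths [24, 24, 24, 24, 1] (5 cycles, including the fixed point 0).
97 − 5 = 92 transpositions; sign(π) = (−1)^92 = +1.
The Jacobi symbol (54|97) = +1 (Zolotarev) agrees.

+1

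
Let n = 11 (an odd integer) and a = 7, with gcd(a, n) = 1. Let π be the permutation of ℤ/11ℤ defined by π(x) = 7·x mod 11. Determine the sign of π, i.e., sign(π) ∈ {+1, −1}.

-1

Start at x=9: 9 → 8 → 1 → 7 → 5 → 2 → 3 → … (one orbit).
Cycle lengths of π_7 on ℤ/11ℤ: [10, 1]; 2 cycles in total.
n − c = 11 − 2 = 9; sign = (−1)^9 = -1.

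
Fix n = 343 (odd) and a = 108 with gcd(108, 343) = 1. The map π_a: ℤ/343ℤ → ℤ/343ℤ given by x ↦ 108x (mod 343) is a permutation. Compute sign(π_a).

Orbit of 171 under x↦108x: [171, 289, 342, 235, 341, 127, 339]… (length divides ord_343(108)).
Cycle lengths of π_108 on ℤ/343ℤ: [294, 42, 6, 1]; 4 cycles in total.
4 cycles on 343: each ℓ→(−1)^(ℓ−1), product (−1)^339 = -1.
Check: (108/343) = -1 by Zolotarev.

-1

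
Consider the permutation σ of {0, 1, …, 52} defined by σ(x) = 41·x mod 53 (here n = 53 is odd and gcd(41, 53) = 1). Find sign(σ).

-1

Start at x=51: 51 → 24 → 30 → 11 → 27 → 47 → 19 → … (one orbit).
2 cycles of lengths [52, 1].
sign(π) = (−1)^{n − #cycles} = (−1)^{53−2} = (−1)^51 = -1.
The Jacobi symbol (41|53) = -1 (Zolotarev) agrees.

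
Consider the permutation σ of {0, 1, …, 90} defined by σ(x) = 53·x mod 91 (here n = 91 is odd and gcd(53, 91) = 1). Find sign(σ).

Start at x=1: 1 → 53 → 79 → 1 (one orbit).
Decompose π into cycles: lengths [3, 3, 3, 3, 3, 3, 3, 3, 3, 3, 3, 3, 3, 3, 3, 3, 3, 3, 3, 3, 3, 3, 3, 3, 3, 3, 1, 1, 1, 1, 1, 1, 1, 1, 1, 1, 1, 1, 1] (39 cycles, including the fixed point 0).
sign(π) = (−1)^{n − #cycles} = (−1)^{91−39} = (−1)^52 = +1.
Check: (53/91) = +1 by Zolotarev.

+1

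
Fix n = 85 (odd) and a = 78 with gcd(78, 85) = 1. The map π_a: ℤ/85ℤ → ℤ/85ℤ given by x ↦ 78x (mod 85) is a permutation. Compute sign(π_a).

Start at x=37: 37 → 81 → 28 → 59 → 12 → 1 → 78 → … (one orbit).
Cycle lengths of π_78 on ℤ/85ℤ: [16, 16, 16, 16, 16, 4, 1]; 7 cycles in total.
7 cycles on 85: each ℓ→(−1)^(ℓ−1), product (−1)^78 = +1.
The Jacobi symbol (78|85) = +1 (Zolotarev) agrees.

+1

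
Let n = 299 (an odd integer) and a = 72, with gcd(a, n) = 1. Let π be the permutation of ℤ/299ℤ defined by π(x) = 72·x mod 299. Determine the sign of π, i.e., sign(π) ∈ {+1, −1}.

Orbit of 259 under x↦72x: [259, 110, 146, 47, 95, 262, 27]… (length divides ord_299(72)).
π_72 has 6 disjoint cycles with lengths [132, 132, 12, 11, 11, 1] on {0,…,298}.
6 cycles on 299: each ℓ→(−1)^(ℓ−1), product (−1)^293 = -1.
The Jacobi symbol (72|299) = -1 (Zolotarev) agrees.

-1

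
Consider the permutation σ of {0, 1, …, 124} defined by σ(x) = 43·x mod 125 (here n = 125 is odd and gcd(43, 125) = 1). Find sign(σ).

-1

Orbit of 57 under x↦43x: [57, 76, 18, 24, 32, 1, 43]… (length divides ord_125(43)).
π_43 has 12 disjoint cycles with lengths [20, 20, 20, 20, 20, 4, 4, 4, 4, 4, 4, 1] on {0,…,124}.
125 − 12 = 113 transpositions; sign(π) = (−1)^113 = -1.
The Jacobi symbol (43|125) = -1 (Zolotarev) agrees.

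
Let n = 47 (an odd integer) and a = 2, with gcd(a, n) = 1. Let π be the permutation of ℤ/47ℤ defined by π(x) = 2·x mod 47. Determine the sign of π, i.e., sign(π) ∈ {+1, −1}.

Trace 21: π^k(21) = [21, 42, 37, 27, 7, 14, 28] for k=0..6.
Decompose π into cycles: lengths [23, 23, 1] (3 cycles, including the fixed point 0).
3 cycles on 47: each ℓ→(−1)^(ℓ−1), product (−1)^44 = +1.
Check: (2/47) = +1 by Zolotarev.

+1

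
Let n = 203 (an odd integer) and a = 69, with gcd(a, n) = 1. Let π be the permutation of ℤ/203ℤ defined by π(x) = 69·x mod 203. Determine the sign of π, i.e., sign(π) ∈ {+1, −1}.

+1

Start at x=160: 160 → 78 → 104 → 71 → 27 → 36 → 48 → … (one orbit).
Decompose π into cycles: lengths [28, 28, 28, 28, 28, 28, 28, 2, 2, 2, 1] (11 cycles, including the fixed point 0).
n − c = 203 − 11 = 192; sign = (−1)^192 = +1.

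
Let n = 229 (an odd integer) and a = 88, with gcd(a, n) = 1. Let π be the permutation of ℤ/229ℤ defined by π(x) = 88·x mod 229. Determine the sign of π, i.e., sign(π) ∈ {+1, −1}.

-1

Orbit of 145 under x↦88x: [145, 165, 93, 169, 216, 1, 88]… (length divides ord_229(88)).
π_88 has 4 disjoint cycles with lengths [76, 76, 76, 1] on {0,…,228}.
n − c = 229 − 4 = 225; sign = (−1)^225 = -1.
Via Zolotarev, sign(π_{88}) = (88|229) = -1.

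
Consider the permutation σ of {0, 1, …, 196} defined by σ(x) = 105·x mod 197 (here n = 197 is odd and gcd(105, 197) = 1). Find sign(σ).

Start at x=193: 193 → 171 → 28 → 182 → 1 → 105 → 190 → … (one orbit).
5 cycles of lengths [49, 49, 49, 49, 1].
sign(π) = (−1)^{n − #cycles} = (−1)^{197−5} = (−1)^192 = +1.
Check: (105/197) = +1 by Zolotarev.

+1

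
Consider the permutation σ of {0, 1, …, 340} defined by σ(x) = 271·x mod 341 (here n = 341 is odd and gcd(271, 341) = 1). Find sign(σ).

+1

Start at x=271: 271 → 126 → 46 → 190 → 340 → 70 → 215 → … (one orbit).
35 cycles of lengths [10, 10, 10, 10, 10, 10, 10, 10, 10, 10, 10, 10, 10, 10, 10, 10, 10, 10, 10, 10, 10, 10, 10, 10, 10, 10, 10, 10, 10, 10, 10, 10, 10, 10, 1].
n − c = 341 − 35 = 306; sign = (−1)^306 = +1.
(271|341)_J = +1 (Zolotarev's lemma cross-check).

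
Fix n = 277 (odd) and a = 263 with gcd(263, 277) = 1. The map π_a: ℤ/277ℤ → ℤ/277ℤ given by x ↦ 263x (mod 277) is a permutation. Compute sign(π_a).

Start at x=85: 85 → 195 → 40 → 271 → 84 → 209 → 121 → … (one orbit).
2 cycles of lengths [276, 1].
277 − 2 = 275 transpositions; sign(π) = (−1)^275 = -1.

-1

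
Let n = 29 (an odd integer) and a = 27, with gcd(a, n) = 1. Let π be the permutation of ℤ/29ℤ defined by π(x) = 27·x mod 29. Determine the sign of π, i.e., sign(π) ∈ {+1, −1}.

-1

Trace 8: π^k(8) = [8, 13, 3, 23, 12, 5, 19] for k=0..6.
π_27 has 2 disjoint cycles with lengths [28, 1] on {0,…,28}.
2 cycles on 29: each ℓ→(−1)^(ℓ−1), product (−1)^27 = -1.
The Jacobi symbol (27|29) = -1 (Zolotarev) agrees.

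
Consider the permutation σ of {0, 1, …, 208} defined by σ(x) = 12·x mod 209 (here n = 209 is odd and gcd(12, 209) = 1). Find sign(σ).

-1

Start at x=12: 12 → 144 → 56 → 45 → 122 → 1 → 12 (one orbit).
Decompose π into cycles: lengths [6, 6, 6, 6, 6, 6, 6, 6, 6, 6, 6, 6, 6, 6, 6, 6, 6, 6, 6, 6, 6, 6, 6, 6, 6, 6, 6, 6, 6, 6, 6, 6, 6, 1, 1, 1, 1, 1, 1, 1, 1, 1, 1, 1] (44 cycles, including the fixed point 0).
With 44 cycles on 209 points, sign = (−1)^{209−44} = -1.
Check: (12/209) = -1 by Zolotarev.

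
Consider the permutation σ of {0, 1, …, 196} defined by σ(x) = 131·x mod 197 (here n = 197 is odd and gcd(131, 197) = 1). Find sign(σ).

Orbit of 23 under x↦131x: [23, 58, 112, 94, 100, 98, 33]… (length divides ord_197(131)).
Cycle type of π: 196 + 1; total 2 cycles.
197 − 2 = 195 transpositions; sign(π) = (−1)^195 = -1.
(131|197)_J = -1 (Zolotarev's lemma cross-check).

-1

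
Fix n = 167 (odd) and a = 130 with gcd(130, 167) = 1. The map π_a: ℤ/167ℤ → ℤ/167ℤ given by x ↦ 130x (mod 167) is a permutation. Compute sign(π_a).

Trace 126: π^k(126) = [126, 14, 150, 128, 107, 49, 24] for k=0..6.
Decompose π into cycles: lengths [83, 83, 1] (3 cycles, including the fixed point 0).
sign(π) = (−1)^{n − #cycles} = (−1)^{167−3} = (−1)^164 = +1.

+1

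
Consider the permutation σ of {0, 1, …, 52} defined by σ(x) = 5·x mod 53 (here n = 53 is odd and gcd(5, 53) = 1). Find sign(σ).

Trace 16: π^k(16) = [16, 27, 29, 39, 36, 21, 52] for k=0..6.
π_5 has 2 disjoint cycles with lengths [52, 1] on {0,…,52}.
2 cycles on 53: each ℓ→(−1)^(ℓ−1), product (−1)^51 = -1.
Zolotarev: (5|53) = -1, matching the cycle-count sign.

-1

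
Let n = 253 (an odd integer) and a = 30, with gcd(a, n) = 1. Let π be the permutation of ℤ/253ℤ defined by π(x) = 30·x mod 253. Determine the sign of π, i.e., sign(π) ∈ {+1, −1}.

+1

Trace 141: π^k(141) = [141, 182, 147, 109, 234, 189, 104] for k=0..6.
5 cycles of lengths [110, 110, 22, 10, 1].
5 cycles on 253: each ℓ→(−1)^(ℓ−1), product (−1)^248 = +1.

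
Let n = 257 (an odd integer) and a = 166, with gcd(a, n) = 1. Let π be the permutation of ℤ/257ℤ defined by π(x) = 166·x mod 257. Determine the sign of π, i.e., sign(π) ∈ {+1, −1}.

-1

Start at x=77: 77 → 189 → 20 → 236 → 112 → 88 → 216 → … (one orbit).
Cycle lengths of π_166 on ℤ/257ℤ: [256, 1]; 2 cycles in total.
2 cycles on 257: each ℓ→(−1)^(ℓ−1), product (−1)^255 = -1.
Via Zolotarev, sign(π_{166}) = (166|257) = -1.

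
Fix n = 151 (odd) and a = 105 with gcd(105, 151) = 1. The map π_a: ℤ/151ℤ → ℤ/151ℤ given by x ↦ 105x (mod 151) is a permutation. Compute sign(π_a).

+1

Orbit of 4 under x↦105x: [4, 118, 8, 85, 16, 19, 32]… (length divides ord_151(105)).
π_105 has 11 disjoint cycles with lengths [15, 15, 15, 15, 15, 15, 15, 15, 15, 15, 1] on {0,…,150}.
sign(π) = (−1)^{n − #cycles} = (−1)^{151−11} = (−1)^140 = +1.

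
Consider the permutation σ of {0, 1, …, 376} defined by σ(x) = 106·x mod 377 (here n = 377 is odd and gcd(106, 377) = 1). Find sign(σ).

Start at x=107: 107 → 32 → 376 → 271 → 74 → 304 → 179 → … (one orbit).
Cycle lengths of π_106 on ℤ/377ℤ: [84, 84, 84, 84, 28, 12, 1]; 7 cycles in total.
With 7 cycles on 377 points, sign = (−1)^{377−7} = +1.
Zolotarev: (106|377) = +1, matching the cycle-count sign.

+1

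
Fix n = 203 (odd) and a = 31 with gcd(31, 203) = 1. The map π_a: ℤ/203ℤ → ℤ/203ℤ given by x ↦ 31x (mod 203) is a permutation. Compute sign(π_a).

Start at x=104: 104 → 179 → 68 → 78 → 185 → 51 → 160 → … (one orbit).
Cycle lengths of π_31 on ℤ/203ℤ: [84, 84, 28, 6, 1]; 5 cycles in total.
n − c = 203 − 5 = 198; sign = (−1)^198 = +1.
Check: (31/203) = +1 by Zolotarev.

+1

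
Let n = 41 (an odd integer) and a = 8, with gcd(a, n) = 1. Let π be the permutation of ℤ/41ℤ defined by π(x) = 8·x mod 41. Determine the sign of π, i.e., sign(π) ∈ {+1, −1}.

Start at x=4: 4 → 32 → 10 → 39 → 25 → 36 → 1 → … (one orbit).
3 cycles of lengths [20, 20, 1].
Σ(ℓ_i−1) = 41−3 = 38; sign = (−1)^38 = +1.

+1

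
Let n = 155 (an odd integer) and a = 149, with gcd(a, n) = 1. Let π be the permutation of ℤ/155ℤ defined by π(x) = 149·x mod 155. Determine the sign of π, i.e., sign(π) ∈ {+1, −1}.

+1

Trace 94: π^k(94) = [94, 56, 129, 1, 149, 36] for k=0..5.
Cycle lengths of π_149 on ℤ/155ℤ: [6, 6, 6, 6, 6, 6, 6, 6, 6, 6, 6, 6, 6, 6, 6, 6, 6, 6, 6, 6, 3, 3, 3, 3, 3, 3, 3, 3, 3, 3, 2, 2, 1]; 33 cycles in total.
sign(π) = (−1)^{n − #cycles} = (−1)^{155−33} = (−1)^122 = +1.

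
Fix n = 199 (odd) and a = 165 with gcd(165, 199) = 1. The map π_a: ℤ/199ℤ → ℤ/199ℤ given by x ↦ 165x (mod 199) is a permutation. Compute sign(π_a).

Orbit of 114 under x↦165x: [114, 104, 46, 28, 43, 130, 157]… (length divides ord_199(165)).
Cycle lengths of π_165 on ℤ/199ℤ: [99, 99, 1]; 3 cycles in total.
Σ(ℓ_i−1) = 199−3 = 196; sign = (−1)^196 = +1.

+1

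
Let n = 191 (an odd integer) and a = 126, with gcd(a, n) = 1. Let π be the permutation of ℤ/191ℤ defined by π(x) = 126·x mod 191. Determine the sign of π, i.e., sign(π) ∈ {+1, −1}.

Orbit of 48 under x↦126x: [48, 127, 149, 56, 180, 142, 129]… (length divides ord_191(126)).
Decompose π into cycles: lengths [190, 1] (2 cycles, including the fixed point 0).
191 − 2 = 189 transpositions; sign(π) = (−1)^189 = -1.
Via Zolotarev, sign(π_{126}) = (126|191) = -1.

-1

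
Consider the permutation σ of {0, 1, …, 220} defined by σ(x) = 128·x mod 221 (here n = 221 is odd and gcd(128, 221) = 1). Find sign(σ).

-1

Orbit of 120 under x↦128x: [120, 111, 64, 15, 152, 8, 140]… (length divides ord_221(128)).
π_128 has 12 disjoint cycles with lengths [24, 24, 24, 24, 24, 24, 24, 24, 12, 8, 8, 1] on {0,…,220}.
Σ(ℓ_i−1) = 221−12 = 209; sign = (−1)^209 = -1.
(128|221)_J = -1 (Zolotarev's lemma cross-check).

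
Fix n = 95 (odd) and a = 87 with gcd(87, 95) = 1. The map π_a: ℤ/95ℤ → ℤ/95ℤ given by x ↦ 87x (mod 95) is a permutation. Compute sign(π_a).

Orbit of 87 under x↦87x: [87, 64, 58, 11, 7, 39, 68]… (length divides ord_95(87)).
Cycle type of π: 12×6 + 4 + 3×6 + 1; total 14 cycles.
n − c = 95 − 14 = 81; sign = (−1)^81 = -1.
(87|95)_J = -1 (Zolotarev's lemma cross-check).

-1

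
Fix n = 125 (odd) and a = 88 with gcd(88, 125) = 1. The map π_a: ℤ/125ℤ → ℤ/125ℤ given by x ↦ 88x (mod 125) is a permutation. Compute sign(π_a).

Trace 43: π^k(43) = [43, 34, 117, 46, 48, 99, 87] for k=0..6.
Decompose π into cycles: lengths [100, 20, 4, 1] (4 cycles, including the fixed point 0).
4 cycles on 125: each ℓ→(−1)^(ℓ−1), product (−1)^121 = -1.
(88|125)_J = -1 (Zolotarev's lemma cross-check).

-1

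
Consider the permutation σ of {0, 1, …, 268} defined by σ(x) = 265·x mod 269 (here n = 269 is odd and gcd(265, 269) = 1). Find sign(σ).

Trace 190: π^k(190) = [190, 47, 81, 214, 220, 196, 23] for k=0..6.
The orbit structure of x ↦ 265x mod 269: 5 orbits of sizes [67, 67, 67, 67, 1].
sign(π) = (−1)^{n − #cycles} = (−1)^{269−5} = (−1)^264 = +1.

+1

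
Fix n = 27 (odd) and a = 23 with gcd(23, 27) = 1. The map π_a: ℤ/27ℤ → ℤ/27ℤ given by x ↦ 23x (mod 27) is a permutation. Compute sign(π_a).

-1

Trace 26: π^k(26) = [26, 4, 11, 10, 14, 25, 8] for k=0..6.
π_23 has 4 disjoint cycles with lengths [18, 6, 2, 1] on {0,…,26}.
27 − 4 = 23 transpositions; sign(π) = (−1)^23 = -1.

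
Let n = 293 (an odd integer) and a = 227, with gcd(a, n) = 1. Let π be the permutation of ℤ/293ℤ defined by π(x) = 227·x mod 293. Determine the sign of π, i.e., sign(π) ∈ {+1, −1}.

Trace 283: π^k(283) = [283, 74, 97, 44, 26, 42, 158] for k=0..6.
2 cycles of lengths [292, 1].
Σ(ℓ_i−1) = 293−2 = 291; sign = (−1)^291 = -1.
Check: (227/293) = -1 by Zolotarev.

-1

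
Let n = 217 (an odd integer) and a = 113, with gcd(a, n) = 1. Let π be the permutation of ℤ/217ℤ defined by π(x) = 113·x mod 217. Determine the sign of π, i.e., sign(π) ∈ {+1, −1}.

Orbit of 183 under x↦113x: [183, 64, 71, 211, 190, 204, 50]… (length divides ord_217(113)).
Cycle type of π: 15×14 + 1×7; total 21 cycles.
217 − 21 = 196 transpositions; sign(π) = (−1)^196 = +1.

+1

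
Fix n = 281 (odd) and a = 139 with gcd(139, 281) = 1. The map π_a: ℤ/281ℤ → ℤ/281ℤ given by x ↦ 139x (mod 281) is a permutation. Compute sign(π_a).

-1

Trace 67: π^k(67) = [67, 40, 221, 90, 146, 62, 188] for k=0..6.
π_139 has 8 disjoint cycles with lengths [40, 40, 40, 40, 40, 40, 40, 1] on {0,…,280}.
8 cycles on 281: each ℓ→(−1)^(ℓ−1), product (−1)^273 = -1.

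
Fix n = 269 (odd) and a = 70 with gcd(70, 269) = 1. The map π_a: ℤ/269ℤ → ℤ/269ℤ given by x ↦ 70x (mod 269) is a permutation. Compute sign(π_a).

Orbit of 58 under x↦70x: [58, 25, 136, 105, 87, 172, 204]… (length divides ord_269(70)).
π_70 has 5 disjoint cycles with lengths [67, 67, 67, 67, 1] on {0,…,268}.
sign(π) = (−1)^{n − #cycles} = (−1)^{269−5} = (−1)^264 = +1.
Zolotarev: (70|269) = +1, matching the cycle-count sign.

+1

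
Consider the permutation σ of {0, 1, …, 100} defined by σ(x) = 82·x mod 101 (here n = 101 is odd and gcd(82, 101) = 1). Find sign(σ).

Orbit of 56 under x↦82x: [56, 47, 16, 100, 19, 43, 92]… (length divides ord_101(82)).
π_82 has 3 disjoint cycles with lengths [50, 50, 1] on {0,…,100}.
Σ(ℓ_i−1) = 101−3 = 98; sign = (−1)^98 = +1.

+1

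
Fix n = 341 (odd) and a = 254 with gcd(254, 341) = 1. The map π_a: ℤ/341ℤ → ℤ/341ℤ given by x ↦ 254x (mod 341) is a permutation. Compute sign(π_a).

-1

Start at x=1: 1 → 254 → 67 → 309 → 56 → 243 → 1 (one orbit).
Cycle lengths of π_254 on ℤ/341ℤ: [6, 6, 6, 6, 6, 6, 6, 6, 6, 6, 6, 6, 6, 6, 6, 6, 6, 6, 6, 6, 6, 6, 6, 6, 6, 6, 6, 6, 6, 6, 6, 6, 6, 6, 6, 6, 6, 6, 6, 6, 6, 6, 6, 6, 6, 6, 6, 6, 6, 6, 6, 6, 6, 6, 6, 1, 1, 1, 1, 1, 1, 1, 1, 1, 1, 1]; 66 cycles in total.
Σ(ℓ_i−1) = 341−66 = 275; sign = (−1)^275 = -1.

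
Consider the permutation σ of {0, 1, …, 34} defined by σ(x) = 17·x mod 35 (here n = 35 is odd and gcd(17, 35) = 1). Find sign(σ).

+1

Orbit of 11 under x↦17x: [11, 12, 29, 3, 16, 27, 4]… (length divides ord_35(17)).
π_17 has 5 disjoint cycles with lengths [12, 12, 6, 4, 1] on {0,…,34}.
n − c = 35 − 5 = 30; sign = (−1)^30 = +1.
Via Zolotarev, sign(π_{17}) = (17|35) = +1.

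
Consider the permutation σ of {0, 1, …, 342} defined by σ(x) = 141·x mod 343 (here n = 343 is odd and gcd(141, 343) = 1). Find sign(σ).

Orbit of 162 under x↦141x: [162, 204, 295, 92, 281, 176, 120]… (length divides ord_343(141)).
Cycle type of π: 49×6 + 7×6 + 1×7; total 19 cycles.
343 − 19 = 324 transpositions; sign(π) = (−1)^324 = +1.
Via Zolotarev, sign(π_{141}) = (141|343) = +1.

+1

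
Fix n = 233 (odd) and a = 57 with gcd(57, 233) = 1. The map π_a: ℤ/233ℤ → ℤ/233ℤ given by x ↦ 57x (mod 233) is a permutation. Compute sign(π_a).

-1

Trace 11: π^k(11) = [11, 161, 90, 4, 228, 181, 65] for k=0..6.
The orbit structure of x ↦ 57x mod 233: 2 orbits of sizes [232, 1].
Σ(ℓ_i−1) = 233−2 = 231; sign = (−1)^231 = -1.
The Jacobi symbol (57|233) = -1 (Zolotarev) agrees.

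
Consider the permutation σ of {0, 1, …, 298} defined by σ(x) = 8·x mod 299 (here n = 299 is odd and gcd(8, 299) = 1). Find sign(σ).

Start at x=164: 164 → 116 → 31 → 248 → 190 → 25 → 200 → … (one orbit).
π_8 has 12 disjoint cycles with lengths [44, 44, 44, 44, 44, 44, 11, 11, 4, 4, 4, 1] on {0,…,298}.
12 cycles on 299: each ℓ→(−1)^(ℓ−1), product (−1)^287 = -1.
Zolotarev: (8|299) = -1, matching the cycle-count sign.

-1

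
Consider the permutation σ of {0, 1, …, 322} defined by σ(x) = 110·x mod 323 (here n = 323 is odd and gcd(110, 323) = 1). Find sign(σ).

-1

Orbit of 169 under x↦110x: [169, 179, 310, 185, 1, 110, 149]… (length divides ord_323(110)).
Cycle type of π: 72×4 + 18 + 8×2 + 1; total 8 cycles.
sign(π) = (−1)^{n − #cycles} = (−1)^{323−8} = (−1)^315 = -1.
The Jacobi symbol (110|323) = -1 (Zolotarev) agrees.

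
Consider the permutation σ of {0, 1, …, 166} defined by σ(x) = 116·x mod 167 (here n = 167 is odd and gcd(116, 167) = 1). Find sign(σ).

+1

Trace 58: π^k(58) = [58, 48, 57, 99, 128, 152, 97] for k=0..6.
π_116 has 3 disjoint cycles with lengths [83, 83, 1] on {0,…,166}.
Σ(ℓ_i−1) = 167−3 = 164; sign = (−1)^164 = +1.
(116|167)_J = +1 (Zolotarev's lemma cross-check).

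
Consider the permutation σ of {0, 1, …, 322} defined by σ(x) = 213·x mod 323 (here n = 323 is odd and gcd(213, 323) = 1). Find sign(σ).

Orbit of 134 under x↦213x: [134, 118, 263, 140, 104, 188, 315]… (length divides ord_323(213)).
The orbit structure of x ↦ 213x mod 323: 9 orbits of sizes [72, 72, 72, 72, 9, 9, 8, 8, 1].
9 cycles on 323: each ℓ→(−1)^(ℓ−1), product (−1)^314 = +1.

+1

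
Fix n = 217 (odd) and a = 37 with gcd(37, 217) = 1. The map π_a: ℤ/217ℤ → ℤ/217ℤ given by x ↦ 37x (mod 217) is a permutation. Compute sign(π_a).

-1

Start at x=1: 1 → 37 → 67 → 92 → 149 → 88 → 1 (one orbit).
The orbit structure of x ↦ 37x mod 217: 38 orbits of sizes [6, 6, 6, 6, 6, 6, 6, 6, 6, 6, 6, 6, 6, 6, 6, 6, 6, 6, 6, 6, 6, 6, 6, 6, 6, 6, 6, 6, 6, 6, 6, 6, 6, 6, 6, 3, 3, 1].
38 cycles on 217: each ℓ→(−1)^(ℓ−1), product (−1)^179 = -1.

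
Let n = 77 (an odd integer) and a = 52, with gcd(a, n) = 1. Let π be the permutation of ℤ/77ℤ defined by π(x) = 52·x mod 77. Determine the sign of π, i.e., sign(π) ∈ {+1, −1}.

+1

Start at x=37: 37 → 76 → 25 → 68 → 71 → 73 → 23 → … (one orbit).
π_52 has 5 disjoint cycles with lengths [30, 30, 10, 6, 1] on {0,…,76}.
Σ(ℓ_i−1) = 77−5 = 72; sign = (−1)^72 = +1.
Via Zolotarev, sign(π_{52}) = (52|77) = +1.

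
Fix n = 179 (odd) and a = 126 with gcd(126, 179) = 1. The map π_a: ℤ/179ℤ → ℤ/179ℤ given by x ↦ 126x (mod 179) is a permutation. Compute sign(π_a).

Start at x=59: 59 → 95 → 156 → 145 → 12 → 80 → 56 → … (one orbit).
Decompose π into cycles: lengths [89, 89, 1] (3 cycles, including the fixed point 0).
With 3 cycles on 179 points, sign = (−1)^{179−3} = +1.
(126|179)_J = +1 (Zolotarev's lemma cross-check).

+1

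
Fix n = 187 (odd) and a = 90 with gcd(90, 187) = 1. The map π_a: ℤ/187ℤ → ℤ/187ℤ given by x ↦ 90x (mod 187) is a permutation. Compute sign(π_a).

+1

Trace 179: π^k(179) = [179, 28, 89, 156, 15, 41, 137] for k=0..6.
5 cycles of lengths [80, 80, 16, 10, 1].
Σ(ℓ_i−1) = 187−5 = 182; sign = (−1)^182 = +1.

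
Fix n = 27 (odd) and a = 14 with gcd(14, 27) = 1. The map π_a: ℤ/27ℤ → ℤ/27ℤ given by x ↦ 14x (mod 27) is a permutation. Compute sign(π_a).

-1

Orbit of 11 under x↦14x: [11, 19, 23, 25, 26, 13, 20]… (length divides ord_27(14)).
π_14 has 4 disjoint cycles with lengths [18, 6, 2, 1] on {0,…,26}.
n − c = 27 − 4 = 23; sign = (−1)^23 = -1.
Zolotarev: (14|27) = -1, matching the cycle-count sign.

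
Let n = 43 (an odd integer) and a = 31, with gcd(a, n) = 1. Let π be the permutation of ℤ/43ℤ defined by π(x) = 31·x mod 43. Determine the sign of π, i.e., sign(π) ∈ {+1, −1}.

+1

Trace 38: π^k(38) = [38, 17, 11, 40, 36, 41, 24] for k=0..6.
Decompose π into cycles: lengths [21, 21, 1] (3 cycles, including the fixed point 0).
With 3 cycles on 43 points, sign = (−1)^{43−3} = +1.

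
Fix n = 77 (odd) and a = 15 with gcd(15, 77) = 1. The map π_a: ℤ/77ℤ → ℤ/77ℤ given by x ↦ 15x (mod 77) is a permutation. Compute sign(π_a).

+1

Trace 1: π^k(1) = [1, 15, 71, 64, 36] for k=0..4.
Cycle lengths of π_15 on ℤ/77ℤ: [5, 5, 5, 5, 5, 5, 5, 5, 5, 5, 5, 5, 5, 5, 1, 1, 1, 1, 1, 1, 1]; 21 cycles in total.
77 − 21 = 56 transpositions; sign(π) = (−1)^56 = +1.
(15|77)_J = +1 (Zolotarev's lemma cross-check).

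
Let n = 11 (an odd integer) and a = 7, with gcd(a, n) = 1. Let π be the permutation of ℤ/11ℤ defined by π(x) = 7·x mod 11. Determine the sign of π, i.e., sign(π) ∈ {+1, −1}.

Orbit of 8 under x↦7x: [8, 1, 7, 5, 2, 3, 10]… (length divides ord_11(7)).
Cycle lengths of π_7 on ℤ/11ℤ: [10, 1]; 2 cycles in total.
With 2 cycles on 11 points, sign = (−1)^{11−2} = -1.
Zolotarev: (7|11) = -1, matching the cycle-count sign.

-1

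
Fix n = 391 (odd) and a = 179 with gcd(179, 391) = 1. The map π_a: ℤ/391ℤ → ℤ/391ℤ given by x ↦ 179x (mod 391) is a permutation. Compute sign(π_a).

+1

Start at x=9: 9 → 47 → 202 → 186 → 59 → 4 → 325 → … (one orbit).
π_179 has 9 disjoint cycles with lengths [88, 88, 88, 88, 11, 11, 8, 8, 1] on {0,…,390}.
sign(π) = (−1)^{n − #cycles} = (−1)^{391−9} = (−1)^382 = +1.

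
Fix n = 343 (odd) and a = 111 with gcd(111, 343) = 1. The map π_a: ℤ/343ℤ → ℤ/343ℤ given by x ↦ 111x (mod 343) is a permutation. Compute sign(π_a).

-1

Orbit of 71 under x↦111x: [71, 335, 141, 216, 309, 342, 232]… (length divides ord_343(111)).
Decompose π into cycles: lengths [98, 98, 98, 14, 14, 14, 2, 2, 2, 1] (10 cycles, including the fixed point 0).
sign(π) = (−1)^{n − #cycles} = (−1)^{343−10} = (−1)^333 = -1.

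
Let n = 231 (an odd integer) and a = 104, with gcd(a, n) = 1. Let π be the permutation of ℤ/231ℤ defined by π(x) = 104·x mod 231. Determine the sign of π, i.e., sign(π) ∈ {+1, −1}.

+1

Start at x=146: 146 → 169 → 20 → 1 → 104 → 190 → 125 → … (one orbit).
Decompose π into cycles: lengths [10, 10, 10, 10, 10, 10, 10, 10, 10, 10, 10, 10, 10, 10, 10, 10, 10, 10, 10, 10, 5, 5, 2, 2, 2, 2, 2, 2, 2, 2, 2, 2, 1] (33 cycles, including the fixed point 0).
Σ(ℓ_i−1) = 231−33 = 198; sign = (−1)^198 = +1.
The Jacobi symbol (104|231) = +1 (Zolotarev) agrees.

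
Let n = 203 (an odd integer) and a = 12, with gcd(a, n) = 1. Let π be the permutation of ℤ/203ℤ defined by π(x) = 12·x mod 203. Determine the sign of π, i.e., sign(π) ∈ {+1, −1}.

+1

Start at x=144: 144 → 104 → 30 → 157 → 57 → 75 → 88 → … (one orbit).
The orbit structure of x ↦ 12x mod 203: 23 orbits of sizes [12, 12, 12, 12, 12, 12, 12, 12, 12, 12, 12, 12, 12, 12, 6, 4, 4, 4, 4, 4, 4, 4, 1].
23 cycles on 203: each ℓ→(−1)^(ℓ−1), product (−1)^180 = +1.
Check: (12/203) = +1 by Zolotarev.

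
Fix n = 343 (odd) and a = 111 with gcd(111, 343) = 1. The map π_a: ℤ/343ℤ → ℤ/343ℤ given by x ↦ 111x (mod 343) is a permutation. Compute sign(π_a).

-1

Orbit of 190 under x↦111x: [190, 167, 15, 293, 281, 321, 302]… (length divides ord_343(111)).
10 cycles of lengths [98, 98, 98, 14, 14, 14, 2, 2, 2, 1].
Σ(ℓ_i−1) = 343−10 = 333; sign = (−1)^333 = -1.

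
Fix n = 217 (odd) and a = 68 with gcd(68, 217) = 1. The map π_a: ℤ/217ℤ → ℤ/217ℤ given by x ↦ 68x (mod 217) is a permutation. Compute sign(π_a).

+1

Trace 67: π^k(67) = [67, 216, 149, 150, 1, 68] for k=0..5.
37 cycles of lengths [6, 6, 6, 6, 6, 6, 6, 6, 6, 6, 6, 6, 6, 6, 6, 6, 6, 6, 6, 6, 6, 6, 6, 6, 6, 6, 6, 6, 6, 6, 6, 6, 6, 6, 6, 6, 1].
217 − 37 = 180 transpositions; sign(π) = (−1)^180 = +1.
Zolotarev: (68|217) = +1, matching the cycle-count sign.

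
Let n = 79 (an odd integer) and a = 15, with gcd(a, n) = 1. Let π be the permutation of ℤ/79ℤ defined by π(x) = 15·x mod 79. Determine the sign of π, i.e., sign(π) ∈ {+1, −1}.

Start at x=78: 78 → 64 → 12 → 22 → 14 → 52 → 69 → … (one orbit).
π_15 has 4 disjoint cycles with lengths [26, 26, 26, 1] on {0,…,78}.
n − c = 79 − 4 = 75; sign = (−1)^75 = -1.
Via Zolotarev, sign(π_{15}) = (15|79) = -1.

-1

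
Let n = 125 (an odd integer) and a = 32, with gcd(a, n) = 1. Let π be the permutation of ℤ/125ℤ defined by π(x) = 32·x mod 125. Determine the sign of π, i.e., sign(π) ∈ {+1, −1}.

Start at x=57: 57 → 74 → 118 → 26 → 82 → 124 → 93 → … (one orbit).
π_32 has 12 disjoint cycles with lengths [20, 20, 20, 20, 20, 4, 4, 4, 4, 4, 4, 1] on {0,…,124}.
Σ(ℓ_i−1) = 125−12 = 113; sign = (−1)^113 = -1.

-1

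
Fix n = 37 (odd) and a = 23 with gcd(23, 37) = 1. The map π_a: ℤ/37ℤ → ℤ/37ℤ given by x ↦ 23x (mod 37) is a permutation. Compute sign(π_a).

Trace 29: π^k(29) = [29, 1, 23, 11, 31, 10, 8] for k=0..6.
The orbit structure of x ↦ 23x mod 37: 4 orbits of sizes [12, 12, 12, 1].
n − c = 37 − 4 = 33; sign = (−1)^33 = -1.
Check: (23/37) = -1 by Zolotarev.

-1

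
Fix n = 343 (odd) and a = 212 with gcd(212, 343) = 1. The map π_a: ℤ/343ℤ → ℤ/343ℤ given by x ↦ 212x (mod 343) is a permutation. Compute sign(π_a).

+1

Trace 312: π^k(312) = [312, 288, 2, 81, 22, 205, 242] for k=0..6.
7 cycles of lengths [147, 147, 21, 21, 3, 3, 1].
sign(π) = (−1)^{n − #cycles} = (−1)^{343−7} = (−1)^336 = +1.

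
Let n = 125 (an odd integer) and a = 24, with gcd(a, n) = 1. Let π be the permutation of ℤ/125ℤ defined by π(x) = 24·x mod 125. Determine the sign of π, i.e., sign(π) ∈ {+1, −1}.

Orbit of 26 under x↦24x: [26, 124, 101, 49, 51, 99, 1]… (length divides ord_125(24)).
Decompose π into cycles: lengths [10, 10, 10, 10, 10, 10, 10, 10, 10, 10, 2, 2, 2, 2, 2, 2, 2, 2, 2, 2, 2, 2, 1] (23 cycles, including the fixed point 0).
With 23 cycles on 125 points, sign = (−1)^{125−23} = +1.
Via Zolotarev, sign(π_{24}) = (24|125) = +1.

+1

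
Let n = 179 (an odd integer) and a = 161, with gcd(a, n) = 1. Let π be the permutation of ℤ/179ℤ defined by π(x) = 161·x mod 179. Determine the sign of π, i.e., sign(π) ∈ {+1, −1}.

+1

Orbit of 173 under x↦161x: [173, 108, 25, 87, 45, 85, 81]… (length divides ord_179(161)).
Cycle lengths of π_161 on ℤ/179ℤ: [89, 89, 1]; 3 cycles in total.
sign(π) = (−1)^{n − #cycles} = (−1)^{179−3} = (−1)^176 = +1.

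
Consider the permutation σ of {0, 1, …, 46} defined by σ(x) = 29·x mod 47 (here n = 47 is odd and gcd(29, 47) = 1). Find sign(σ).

-1

Orbit of 7 under x↦29x: [7, 15, 12, 19, 34, 46, 18]… (length divides ord_47(29)).
π_29 has 2 disjoint cycles with lengths [46, 1] on {0,…,46}.
2 cycles on 47: each ℓ→(−1)^(ℓ−1), product (−1)^45 = -1.
Check: (29/47) = -1 by Zolotarev.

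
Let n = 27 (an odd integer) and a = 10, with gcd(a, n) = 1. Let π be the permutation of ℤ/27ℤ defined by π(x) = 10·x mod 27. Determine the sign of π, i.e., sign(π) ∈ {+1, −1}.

+1

Orbit of 1 under x↦10x: [1, 10, 19]… (length divides ord_27(10)).
The orbit structure of x ↦ 10x mod 27: 15 orbits of sizes [3, 3, 3, 3, 3, 3, 1, 1, 1, 1, 1, 1, 1, 1, 1].
27 − 15 = 12 transpositions; sign(π) = (−1)^12 = +1.
Check: (10/27) = +1 by Zolotarev.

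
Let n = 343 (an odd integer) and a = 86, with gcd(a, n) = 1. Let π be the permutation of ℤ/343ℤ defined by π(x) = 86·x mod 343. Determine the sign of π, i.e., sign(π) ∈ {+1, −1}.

Orbit of 78 under x↦86x: [78, 191, 305, 162, 212, 53, 99]… (length divides ord_343(86)).
Decompose π into cycles: lengths [147, 147, 21, 21, 3, 3, 1] (7 cycles, including the fixed point 0).
7 cycles on 343: each ℓ→(−1)^(ℓ−1), product (−1)^336 = +1.
Check: (86/343) = +1 by Zolotarev.

+1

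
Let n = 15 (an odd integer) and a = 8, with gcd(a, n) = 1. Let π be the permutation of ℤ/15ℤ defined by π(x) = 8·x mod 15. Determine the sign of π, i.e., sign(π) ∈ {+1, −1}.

+1

Trace 8: π^k(8) = [8, 4, 2, 1] for k=0..3.
Cycle lengths of π_8 on ℤ/15ℤ: [4, 4, 4, 2, 1]; 5 cycles in total.
15 − 5 = 10 transpositions; sign(π) = (−1)^10 = +1.
Via Zolotarev, sign(π_{8}) = (8|15) = +1.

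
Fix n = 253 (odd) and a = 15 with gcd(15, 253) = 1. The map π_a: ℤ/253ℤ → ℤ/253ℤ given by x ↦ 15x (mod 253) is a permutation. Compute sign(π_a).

Orbit of 199 under x↦15x: [199, 202, 247, 163, 168, 243, 103]… (length divides ord_253(15)).
Cycle type of π: 110×2 + 22 + 5×2 + 1; total 6 cycles.
253 − 6 = 247 transpositions; sign(π) = (−1)^247 = -1.
Zolotarev: (15|253) = -1, matching the cycle-count sign.

-1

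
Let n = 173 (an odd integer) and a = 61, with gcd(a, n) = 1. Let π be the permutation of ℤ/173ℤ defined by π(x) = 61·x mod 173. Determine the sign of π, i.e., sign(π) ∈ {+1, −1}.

Trace 44: π^k(44) = [44, 89, 66, 47, 99, 157, 62] for k=0..6.
Decompose π into cycles: lengths [172, 1] (2 cycles, including the fixed point 0).
2 cycles on 173: each ℓ→(−1)^(ℓ−1), product (−1)^171 = -1.

-1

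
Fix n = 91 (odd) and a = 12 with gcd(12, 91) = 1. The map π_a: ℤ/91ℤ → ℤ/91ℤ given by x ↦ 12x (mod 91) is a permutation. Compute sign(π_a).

-1

Start at x=79: 79 → 38 → 1 → 12 → 53 → 90 → 79 (one orbit).
π_12 has 20 disjoint cycles with lengths [6, 6, 6, 6, 6, 6, 6, 6, 6, 6, 6, 6, 6, 2, 2, 2, 2, 2, 2, 1] on {0,…,90}.
With 20 cycles on 91 points, sign = (−1)^{91−20} = -1.
The Jacobi symbol (12|91) = -1 (Zolotarev) agrees.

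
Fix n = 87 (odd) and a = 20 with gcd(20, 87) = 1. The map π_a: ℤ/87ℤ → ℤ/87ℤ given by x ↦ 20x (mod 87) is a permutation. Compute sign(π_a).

-1

Trace 16: π^k(16) = [16, 59, 49, 23, 25, 65, 82] for k=0..6.
Cycle type of π: 14×4 + 7×4 + 2 + 1; total 10 cycles.
With 10 cycles on 87 points, sign = (−1)^{87−10} = -1.
Check: (20/87) = -1 by Zolotarev.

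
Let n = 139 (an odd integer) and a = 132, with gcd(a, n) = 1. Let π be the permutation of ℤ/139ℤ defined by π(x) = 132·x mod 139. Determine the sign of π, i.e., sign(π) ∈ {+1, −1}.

-1

Trace 91: π^k(91) = [91, 58, 11, 62, 122, 119, 1] for k=0..6.
The orbit structure of x ↦ 132x mod 139: 2 orbits of sizes [138, 1].
Σ(ℓ_i−1) = 139−2 = 137; sign = (−1)^137 = -1.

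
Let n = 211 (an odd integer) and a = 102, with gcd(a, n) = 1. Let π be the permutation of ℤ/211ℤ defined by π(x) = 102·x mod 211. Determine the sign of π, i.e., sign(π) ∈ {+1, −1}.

Trace 102: π^k(102) = [102, 65, 89, 5, 88, 114, 23] for k=0..6.
Decompose π into cycles: lengths [70, 70, 70, 1] (4 cycles, including the fixed point 0).
4 cycles on 211: each ℓ→(−1)^(ℓ−1), product (−1)^207 = -1.

-1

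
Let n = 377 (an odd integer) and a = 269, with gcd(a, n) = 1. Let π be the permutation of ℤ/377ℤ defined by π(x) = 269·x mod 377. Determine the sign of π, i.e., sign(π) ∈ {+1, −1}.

-1

Start at x=66: 66 → 35 → 367 → 326 → 230 → 42 → 365 → … (one orbit).
π_269 has 10 disjoint cycles with lengths [84, 84, 84, 84, 28, 3, 3, 3, 3, 1] on {0,…,376}.
377 − 10 = 367 transpositions; sign(π) = (−1)^367 = -1.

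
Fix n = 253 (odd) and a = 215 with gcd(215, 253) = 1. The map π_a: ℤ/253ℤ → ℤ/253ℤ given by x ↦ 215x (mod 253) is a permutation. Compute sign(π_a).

-1

Start at x=174: 174 → 219 → 27 → 239 → 26 → 24 → 100 → … (one orbit).
The orbit structure of x ↦ 215x mod 253: 6 orbits of sizes [110, 110, 11, 11, 10, 1].
n − c = 253 − 6 = 247; sign = (−1)^247 = -1.
Via Zolotarev, sign(π_{215}) = (215|253) = -1.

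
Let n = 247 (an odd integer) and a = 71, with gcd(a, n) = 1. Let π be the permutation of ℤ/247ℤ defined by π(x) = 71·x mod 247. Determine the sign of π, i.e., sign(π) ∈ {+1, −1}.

+1

Orbit of 74 under x↦71x: [74, 67, 64, 98, 42, 18, 43]… (length divides ord_247(71)).
The orbit structure of x ↦ 71x mod 247: 9 orbits of sizes [36, 36, 36, 36, 36, 36, 18, 12, 1].
n − c = 247 − 9 = 238; sign = (−1)^238 = +1.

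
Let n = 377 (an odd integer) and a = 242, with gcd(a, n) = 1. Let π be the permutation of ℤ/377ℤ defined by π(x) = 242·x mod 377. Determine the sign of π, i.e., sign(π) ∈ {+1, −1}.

Trace 339: π^k(339) = [339, 229, 376, 135, 248, 73, 324] for k=0..6.
The orbit structure of x ↦ 242x mod 377: 17 orbits of sizes [28, 28, 28, 28, 28, 28, 28, 28, 28, 28, 28, 28, 28, 4, 4, 4, 1].
377 − 17 = 360 transpositions; sign(π) = (−1)^360 = +1.
(242|377)_J = +1 (Zolotarev's lemma cross-check).

+1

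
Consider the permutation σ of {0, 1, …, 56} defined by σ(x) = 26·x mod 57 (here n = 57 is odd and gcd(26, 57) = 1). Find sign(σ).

Start at x=49: 49 → 20 → 7 → 11 → 1 → 26 → 49 (one orbit).
The orbit structure of x ↦ 26x mod 57: 14 orbits of sizes [6, 6, 6, 6, 6, 6, 3, 3, 3, 3, 3, 3, 2, 1].
Σ(ℓ_i−1) = 57−14 = 43; sign = (−1)^43 = -1.

-1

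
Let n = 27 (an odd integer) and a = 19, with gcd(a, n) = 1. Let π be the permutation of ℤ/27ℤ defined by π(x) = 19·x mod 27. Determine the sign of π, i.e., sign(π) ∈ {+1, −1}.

Orbit of 19 under x↦19x: [19, 10, 1]… (length divides ord_27(19)).
Cycle type of π: 3×6 + 1×9; total 15 cycles.
n − c = 27 − 15 = 12; sign = (−1)^12 = +1.
Via Zolotarev, sign(π_{19}) = (19|27) = +1.

+1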